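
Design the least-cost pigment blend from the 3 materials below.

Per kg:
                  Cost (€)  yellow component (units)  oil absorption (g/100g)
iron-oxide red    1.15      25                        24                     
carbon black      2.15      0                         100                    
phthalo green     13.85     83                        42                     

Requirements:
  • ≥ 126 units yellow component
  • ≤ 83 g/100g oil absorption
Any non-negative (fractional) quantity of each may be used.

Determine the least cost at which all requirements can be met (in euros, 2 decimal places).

Let x1 = kg of iron-oxide red, x2 = kg of carbon black, x3 = kg of phthalo green.
Minimize 1.15x1 + 2.15x2 + 13.85x3 s.t.:
  25x1 + 83x3 ≥ 126   (yellow component)
  24x1 + 100x2 + 42x3 ≤ 83   (oil absorption)
  x1, x2, x3 ≥ 0.
At the optimum only iron-oxide red, phthalo green are positive (carbon black = 0). Binding constraints: yellow component and oil absorption.
Optimal quantities: iron-oxide red = 1.695 kg, phthalo green = 1.007 kg.
Hence cost = 1.15·1.695 + 13.85·1.007 = €15.8962.

€15.90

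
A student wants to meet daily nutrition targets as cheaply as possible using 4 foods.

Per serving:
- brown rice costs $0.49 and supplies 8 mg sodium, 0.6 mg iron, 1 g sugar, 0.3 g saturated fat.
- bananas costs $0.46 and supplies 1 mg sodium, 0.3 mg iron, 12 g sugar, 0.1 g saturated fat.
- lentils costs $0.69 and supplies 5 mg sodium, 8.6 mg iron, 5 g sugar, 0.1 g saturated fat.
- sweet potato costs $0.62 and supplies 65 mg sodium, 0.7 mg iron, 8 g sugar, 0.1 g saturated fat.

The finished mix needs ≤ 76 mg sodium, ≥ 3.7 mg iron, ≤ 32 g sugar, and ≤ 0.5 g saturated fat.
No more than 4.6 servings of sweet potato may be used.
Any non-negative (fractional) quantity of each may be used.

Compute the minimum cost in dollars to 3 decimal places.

Let x1 = servings of brown rice, x2 = servings of bananas, x3 = servings of lentils, x4 = servings of sweet potato.
Minimise 0.49x1 + 0.46x2 + 0.69x3 + 0.62x4 s.t.:
  8x1 + 1x2 + 5x3 + 65x4 ≤ 76   (sodium)
  0.6x1 + 0.3x2 + 8.6x3 + 0.7x4 ≥ 3.7   (iron)
  1x1 + 12x2 + 5x3 + 8x4 ≤ 32   (sugar)
  0.3x1 + 0.1x2 + 0.1x3 + 0.1x4 ≤ 0.5   (saturated fat)
  x4 ≤ 4.6
  x1, x2, x3, x4 ≥ 0.
The cheapest feasible vertex uses only lentils; brown rice, bananas, sweet potato are not used. Binding constraint: iron.
Optimal quantities: lentils = 0.4302 servings.
Total cost: 0.69·0.4302 = 0.29684.

$0.297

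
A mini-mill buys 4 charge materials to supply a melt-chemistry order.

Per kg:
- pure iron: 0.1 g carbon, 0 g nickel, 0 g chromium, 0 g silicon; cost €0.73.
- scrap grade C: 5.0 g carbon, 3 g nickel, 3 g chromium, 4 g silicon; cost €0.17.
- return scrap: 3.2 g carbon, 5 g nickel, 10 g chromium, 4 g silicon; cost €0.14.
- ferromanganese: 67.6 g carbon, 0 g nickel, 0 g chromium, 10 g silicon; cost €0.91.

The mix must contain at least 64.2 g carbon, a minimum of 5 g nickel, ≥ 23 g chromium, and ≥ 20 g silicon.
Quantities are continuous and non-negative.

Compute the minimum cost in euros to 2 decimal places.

This is a linear program. Let x1 = kg of pure iron, x2 = kg of scrap grade C, x3 = kg of return scrap, x4 = kg of ferromanganese.
min 0.73x1 + 0.17x2 + 0.14x3 + 0.91x4 s.t.:
  0.1x1 + 5x2 + 3.2x3 + 67.6x4 ≥ 64.2   (carbon)
  3x2 + 5x3 ≥ 5   (nickel)
  3x2 + 10x3 ≥ 23   (chromium)
  4x2 + 4x3 + 10x4 ≥ 20   (silicon)
  x1, x2, x3, x4 ≥ 0.
At the optimum only return scrap, ferromanganese are positive (pure iron, scrap grade C = 0). Binding constraints: carbon and silicon.
Optimal quantities: return scrap = 2.978 kg, ferromanganese = 0.8087 kg.
Hence cost = 0.14·2.978 + 0.91·0.8087 = €1.1528.

€1.15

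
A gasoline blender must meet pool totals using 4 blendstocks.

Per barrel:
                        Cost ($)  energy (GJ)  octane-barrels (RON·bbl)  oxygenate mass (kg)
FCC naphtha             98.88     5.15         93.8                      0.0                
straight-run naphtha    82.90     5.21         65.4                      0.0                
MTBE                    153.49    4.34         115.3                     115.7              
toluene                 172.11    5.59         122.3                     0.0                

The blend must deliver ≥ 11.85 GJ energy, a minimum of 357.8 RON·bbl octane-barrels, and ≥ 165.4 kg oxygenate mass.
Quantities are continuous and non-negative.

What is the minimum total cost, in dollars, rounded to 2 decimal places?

Let x1 = barrels of FCC naphtha, x2 = barrels of straight-run naphtha, x3 = barrels of MTBE, x4 = barrels of toluene.
Minimize 98.88x1 + 82.9x2 + 153.49x3 + 172.11x4 with:
  5.15x1 + 5.21x2 + 4.34x3 + 5.59x4 ≥ 11.85   (energy)
  93.8x1 + 65.4x2 + 115.3x3 + 122.3x4 ≥ 357.8   (octane-barrels)
  115.7x3 ≥ 165.4   (oxygenate mass)
  x1, x2, x3, x4 ≥ 0.
At the optimum only FCC naphtha, MTBE are positive (straight-run naphtha, toluene = 0). There the octane-barrels and oxygenate mass constraints are tight.
Solving gives x1 = 2.05727, x3 = 1.42956.
Objective = 98.88·2.05727 + 153.49·1.42956 = 422.8460.

$422.85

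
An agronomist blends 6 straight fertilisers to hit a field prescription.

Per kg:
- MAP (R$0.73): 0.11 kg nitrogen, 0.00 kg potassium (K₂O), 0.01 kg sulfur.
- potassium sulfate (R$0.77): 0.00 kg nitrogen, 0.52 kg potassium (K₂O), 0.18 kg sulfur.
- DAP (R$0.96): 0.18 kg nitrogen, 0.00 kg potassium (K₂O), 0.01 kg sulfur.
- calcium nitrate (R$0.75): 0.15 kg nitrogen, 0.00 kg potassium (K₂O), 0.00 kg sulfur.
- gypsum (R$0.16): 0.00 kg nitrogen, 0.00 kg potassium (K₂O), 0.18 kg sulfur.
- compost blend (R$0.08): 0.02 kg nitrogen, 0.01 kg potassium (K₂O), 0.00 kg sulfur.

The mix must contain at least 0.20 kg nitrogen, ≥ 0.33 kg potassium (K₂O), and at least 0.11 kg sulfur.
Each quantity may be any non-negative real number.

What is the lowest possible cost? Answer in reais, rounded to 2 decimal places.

This is a linear program. Let x1 = kg of MAP, x2 = kg of potassium sulfate, x3 = kg of DAP, x4 = kg of calcium nitrate, x5 = kg of gypsum, x6 = kg of compost blend.
Minimize 0.73x1 + 0.77x2 + 0.96x3 + 0.75x4 + 0.16x5 + 0.08x6 with:
  0.11x1 + 0.18x3 + 0.15x4 + 0.02x6 ≥ 0.2   (nitrogen)
  0.52x2 + 0.01x6 ≥ 0.33   (potassium (K₂O))
  0.01x1 + 0.18x2 + 0.01x3 + 0.18x5 ≥ 0.11   (sulfur)
  x1, x2, x3, x4, x5, x6 ≥ 0.
At the optimum only potassium sulfate, gypsum, compost blend are positive (MAP, DAP, calcium nitrate = 0). Binding constraints: nitrogen, potassium (K₂O), sulfur.
That vertex is x2 = 0.4423, x5 = 0.1688, x6 = 10.
Objective = 0.77·0.4423 + 0.16·0.1688 + 0.08·10 = 1.1676.

R$1.17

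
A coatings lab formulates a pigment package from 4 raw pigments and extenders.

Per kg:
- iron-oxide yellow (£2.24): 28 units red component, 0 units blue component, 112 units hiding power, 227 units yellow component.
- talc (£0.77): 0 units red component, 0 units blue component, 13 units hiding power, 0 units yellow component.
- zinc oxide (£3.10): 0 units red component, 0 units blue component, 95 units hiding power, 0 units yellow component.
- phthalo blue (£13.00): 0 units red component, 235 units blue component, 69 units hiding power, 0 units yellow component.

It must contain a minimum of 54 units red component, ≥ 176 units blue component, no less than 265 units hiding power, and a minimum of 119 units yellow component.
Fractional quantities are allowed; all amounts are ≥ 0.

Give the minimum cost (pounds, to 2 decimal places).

£14.06

This is a linear program. Let x1 = kg of iron-oxide yellow, x2 = kg of talc, x3 = kg of zinc oxide, x4 = kg of phthalo blue.
Minimise 2.24x1 + 0.77x2 + 3.1x3 + 13x4 with:
  28x1 ≥ 54   (red component)
  235x4 ≥ 176   (blue component)
  112x1 + 13x2 + 95x3 + 69x4 ≥ 265   (hiding power)
  227x1 ≥ 119   (yellow component)
  x1, x2, x3, x4 ≥ 0.
The optimal basis is {iron-oxide yellow, phthalo blue}; talc, zinc oxide drop out. There the red component and blue component constraints are tight.
That vertex is x1 = 1.929, x4 = 0.7489.
Total cost: 2.24·1.929 + 13·0.7489 = 14.0567.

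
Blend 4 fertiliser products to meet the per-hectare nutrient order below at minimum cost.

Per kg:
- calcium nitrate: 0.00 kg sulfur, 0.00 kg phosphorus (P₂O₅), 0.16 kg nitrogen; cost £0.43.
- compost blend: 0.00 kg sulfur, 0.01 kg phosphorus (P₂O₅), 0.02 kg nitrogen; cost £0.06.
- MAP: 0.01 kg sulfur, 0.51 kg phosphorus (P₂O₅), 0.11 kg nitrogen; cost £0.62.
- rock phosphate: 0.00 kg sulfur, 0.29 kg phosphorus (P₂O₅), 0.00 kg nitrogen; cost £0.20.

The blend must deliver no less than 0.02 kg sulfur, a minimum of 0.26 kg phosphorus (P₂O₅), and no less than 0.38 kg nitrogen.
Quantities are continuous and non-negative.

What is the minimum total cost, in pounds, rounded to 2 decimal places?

£1.67

Treat it as an LP. Let x1 = kg of calcium nitrate, x2 = kg of compost blend, x3 = kg of MAP, x4 = kg of rock phosphate.
Minimize 0.43x1 + 0.06x2 + 0.62x3 + 0.2x4 with:
  0.01x3 ≥ 0.02   (sulfur)
  0.01x2 + 0.51x3 + 0.29x4 ≥ 0.26   (phosphorus (P₂O₅))
  0.16x1 + 0.02x2 + 0.11x3 ≥ 0.38   (nitrogen)
  x1, x2, x3, x4 ≥ 0.
The optimal basis is {calcium nitrate, MAP}; compost blend, rock phosphate drop out. Binding constraints: sulfur and nitrogen.
So calcium nitrate = 1 kg, MAP = 2 kg.
Cost = 0.43·1 + 0.62·2 = 1.6700.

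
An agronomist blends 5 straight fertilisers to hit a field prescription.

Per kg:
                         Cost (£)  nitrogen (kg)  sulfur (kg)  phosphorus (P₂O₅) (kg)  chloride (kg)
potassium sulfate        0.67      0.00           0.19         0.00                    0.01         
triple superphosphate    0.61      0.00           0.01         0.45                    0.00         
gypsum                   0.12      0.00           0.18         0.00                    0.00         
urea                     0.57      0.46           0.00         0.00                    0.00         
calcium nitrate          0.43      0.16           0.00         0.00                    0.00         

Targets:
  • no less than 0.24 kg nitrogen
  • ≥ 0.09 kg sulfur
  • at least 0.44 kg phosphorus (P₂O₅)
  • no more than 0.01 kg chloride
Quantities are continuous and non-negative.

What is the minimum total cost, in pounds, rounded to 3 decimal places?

£0.947

This is a linear program. Let x1 = kg of potassium sulfate, x2 = kg of triple superphosphate, x3 = kg of gypsum, x4 = kg of urea, x5 = kg of calcium nitrate.
min 0.67x1 + 0.61x2 + 0.12x3 + 0.57x4 + 0.43x5 s.t.:
  0.46x4 + 0.16x5 ≥ 0.24   (nitrogen)
  0.19x1 + 0.01x2 + 0.18x3 ≥ 0.09   (sulfur)
  0.45x2 ≥ 0.44   (phosphorus (P₂O₅))
  0.01x1 ≤ 0.01   (chloride)
  x1, x2, x3, x4, x5 ≥ 0.
The cheapest feasible vertex uses only triple superphosphate, gypsum, urea; potassium sulfate, calcium nitrate are not used. There the nitrogen, sulfur, phosphorus (P₂O₅) constraints are tight.
So triple superphosphate = 0.9778 kg, gypsum = 0.4457 kg, urea = 0.5217 kg.
Objective = 0.61·0.9778 + 0.12·0.4457 + 0.57·0.5217 = 0.94731.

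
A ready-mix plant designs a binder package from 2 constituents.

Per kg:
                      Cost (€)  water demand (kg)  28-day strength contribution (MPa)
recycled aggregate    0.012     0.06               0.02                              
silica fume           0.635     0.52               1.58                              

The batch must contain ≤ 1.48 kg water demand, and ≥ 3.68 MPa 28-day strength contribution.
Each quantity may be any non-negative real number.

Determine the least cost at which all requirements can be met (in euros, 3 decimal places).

Let x1 = kg of recycled aggregate, x2 = kg of silica fume.
min 0.012x1 + 0.635x2 subject to:
  0.06x1 + 0.52x2 ≤ 1.48   (water demand)
  0.02x1 + 1.58x2 ≥ 3.68   (28-day strength contribution)
  x1, x2 ≥ 0.
The cheapest feasible vertex uses only silica fume; recycled aggregate is not used. There the 28-day strength contribution constraint is tight.
That vertex is x2 = 2.329.
Cost = 0.635·2.329 = 1.47892.

€1.479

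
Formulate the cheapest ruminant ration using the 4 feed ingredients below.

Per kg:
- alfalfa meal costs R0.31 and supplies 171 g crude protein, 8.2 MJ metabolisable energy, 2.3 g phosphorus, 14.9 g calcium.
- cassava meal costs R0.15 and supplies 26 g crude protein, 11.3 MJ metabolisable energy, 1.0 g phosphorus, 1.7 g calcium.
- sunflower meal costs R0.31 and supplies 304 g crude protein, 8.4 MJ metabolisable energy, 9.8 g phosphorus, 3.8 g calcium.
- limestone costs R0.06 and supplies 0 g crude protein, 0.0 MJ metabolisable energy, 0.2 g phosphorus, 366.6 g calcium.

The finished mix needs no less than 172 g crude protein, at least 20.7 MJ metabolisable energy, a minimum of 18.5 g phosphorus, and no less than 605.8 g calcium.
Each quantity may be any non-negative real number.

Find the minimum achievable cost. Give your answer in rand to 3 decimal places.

Let x1 = kg of alfalfa meal, x2 = kg of cassava meal, x3 = kg of sunflower meal, x4 = kg of limestone.
Minimize 0.31x1 + 0.15x2 + 0.31x3 + 0.06x4 with:
  171x1 + 26x2 + 304x3 ≥ 172   (crude protein)
  8.2x1 + 11.3x2 + 8.4x3 ≥ 20.7   (metabolisable energy)
  2.3x1 + 1x2 + 9.8x3 + 0.2x4 ≥ 18.5   (phosphorus)
  14.9x1 + 1.7x2 + 3.8x3 + 366.6x4 ≥ 605.8   (calcium)
  x1, x2, x3, x4 ≥ 0.
The optimal basis is {cassava meal, sunflower meal, limestone}; alfalfa meal drops out. The metabolisable energy, phosphorus, calcium requirements are met with equality.
Optimal quantities: cassava meal = 0.4905 kg, sunflower meal = 1.804 kg, limestone = 1.632 kg.
Total cost: 0.15·0.4905 + 0.31·1.804 + 0.06·1.632 = 0.73074.

R0.731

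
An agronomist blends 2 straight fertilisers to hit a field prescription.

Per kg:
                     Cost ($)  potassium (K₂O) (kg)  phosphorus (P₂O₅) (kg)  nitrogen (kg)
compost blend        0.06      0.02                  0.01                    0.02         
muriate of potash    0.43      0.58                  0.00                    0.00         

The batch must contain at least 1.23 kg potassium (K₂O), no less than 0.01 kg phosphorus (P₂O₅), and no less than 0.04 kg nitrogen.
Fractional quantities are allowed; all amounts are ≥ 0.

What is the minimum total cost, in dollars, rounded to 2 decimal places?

$1.00

Treat it as an LP. Let x1 = kg of compost blend, x2 = kg of muriate of potash.
Minimize 0.06x1 + 0.43x2 with:
  0.02x1 + 0.58x2 ≥ 1.23   (potassium (K₂O))
  0.01x1 ≥ 0.01   (phosphorus (P₂O₅))
  0.02x1 ≥ 0.04   (nitrogen)
  x1, x2 ≥ 0.
Both inputs are positive at the optimum. The potassium (K₂O) and nitrogen requirements are met with equality.
So compost blend = 2 kg, muriate of potash = 2.052 kg.
Objective = 0.06·2 + 0.43·2.052 = 1.0024.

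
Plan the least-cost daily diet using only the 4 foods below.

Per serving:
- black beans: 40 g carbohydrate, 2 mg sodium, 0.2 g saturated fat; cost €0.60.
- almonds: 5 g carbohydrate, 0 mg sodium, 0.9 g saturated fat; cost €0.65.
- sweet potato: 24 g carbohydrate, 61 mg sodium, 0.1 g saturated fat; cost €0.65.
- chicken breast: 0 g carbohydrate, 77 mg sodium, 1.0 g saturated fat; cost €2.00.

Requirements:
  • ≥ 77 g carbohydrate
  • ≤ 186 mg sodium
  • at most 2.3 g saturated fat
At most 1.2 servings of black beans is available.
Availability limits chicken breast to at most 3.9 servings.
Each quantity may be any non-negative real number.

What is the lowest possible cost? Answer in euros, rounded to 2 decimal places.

€1.51

Let x1 = servings of black beans, x2 = servings of almonds, x3 = servings of sweet potato, x4 = servings of chicken breast.
min 0.6x1 + 0.65x2 + 0.65x3 + 2x4 subject to:
  40x1 + 5x2 + 24x3 ≥ 77   (carbohydrate)
  2x1 + 61x3 + 77x4 ≤ 186   (sodium)
  0.2x1 + 0.9x2 + 0.1x3 + 1x4 ≤ 2.3   (saturated fat)
  x1 ≤ 1.2
  x4 ≤ 3.9
  x1, x2, x3, x4 ≥ 0.
The minimum-cost mix takes nothing from almonds, chicken breast — only black beans, sweet potato. The carbohydrate and the black beans cap requirements are met with equality.
Optimal quantities: black beans = 1.2 servings, sweet potato = 1.208 servings.
Cost = 0.6·1.2 + 0.65·1.208 = 1.5052.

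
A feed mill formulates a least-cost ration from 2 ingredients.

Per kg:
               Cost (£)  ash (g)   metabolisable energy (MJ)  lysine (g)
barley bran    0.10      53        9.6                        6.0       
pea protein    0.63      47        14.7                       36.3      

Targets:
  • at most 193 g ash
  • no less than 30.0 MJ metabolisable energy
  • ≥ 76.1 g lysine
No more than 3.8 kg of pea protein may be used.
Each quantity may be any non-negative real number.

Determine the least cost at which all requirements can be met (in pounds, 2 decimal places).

Set it up as a linear program. Let x1 = kg of barley bran, x2 = kg of pea protein.
Minimize 0.1x1 + 0.63x2 s.t.:
  53x1 + 47x2 ≤ 193   (ash)
  9.6x1 + 14.7x2 ≥ 30   (metabolisable energy)
  6x1 + 36.3x2 ≥ 76.1   (lysine)
  x2 ≤ 3.8
  x1, x2 ≥ 0.
Both inputs are positive at the optimum. Binding constraints: ash and lysine.
That vertex is x1 = 2.089, x2 = 1.751.
Total cost: 0.1·2.089 + 0.63·1.751 = 1.3120.

£1.31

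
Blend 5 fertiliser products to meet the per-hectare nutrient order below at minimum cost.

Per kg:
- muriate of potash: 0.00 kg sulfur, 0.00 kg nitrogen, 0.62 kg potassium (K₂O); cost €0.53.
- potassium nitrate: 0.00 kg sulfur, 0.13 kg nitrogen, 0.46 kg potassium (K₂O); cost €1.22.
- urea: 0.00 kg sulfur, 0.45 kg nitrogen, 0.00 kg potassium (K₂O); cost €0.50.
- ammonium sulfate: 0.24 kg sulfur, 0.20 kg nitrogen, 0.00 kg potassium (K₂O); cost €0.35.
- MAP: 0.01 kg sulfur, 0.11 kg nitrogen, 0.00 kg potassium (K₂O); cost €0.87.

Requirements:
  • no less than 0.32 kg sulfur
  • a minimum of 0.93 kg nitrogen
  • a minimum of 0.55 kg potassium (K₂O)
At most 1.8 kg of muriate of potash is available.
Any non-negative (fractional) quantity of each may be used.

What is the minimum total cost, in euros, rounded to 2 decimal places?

Let x1 = kg of muriate of potash, x2 = kg of potassium nitrate, x3 = kg of urea, x4 = kg of ammonium sulfate, x5 = kg of MAP.
Minimise 0.53x1 + 1.22x2 + 0.5x3 + 0.35x4 + 0.87x5 with:
  0.24x4 + 0.01x5 ≥ 0.32   (sulfur)
  0.13x2 + 0.45x3 + 0.2x4 + 0.11x5 ≥ 0.93   (nitrogen)
  0.62x1 + 0.46x2 ≥ 0.55   (potassium (K₂O))
  x1 ≤ 1.8
  x1, x2, x3, x4, x5 ≥ 0.
The minimum-cost mix takes nothing from potassium nitrate, MAP — only muriate of potash, urea, ammonium sulfate. Binding constraints: sulfur, nitrogen, potassium (K₂O).
Optimal quantities: muriate of potash = 0.8871 kg, urea = 1.474 kg, ammonium sulfate = 1.333 kg.
Cost = 0.53·0.8871 + 0.5·1.474 + 0.35·1.333 = 1.6737.

€1.67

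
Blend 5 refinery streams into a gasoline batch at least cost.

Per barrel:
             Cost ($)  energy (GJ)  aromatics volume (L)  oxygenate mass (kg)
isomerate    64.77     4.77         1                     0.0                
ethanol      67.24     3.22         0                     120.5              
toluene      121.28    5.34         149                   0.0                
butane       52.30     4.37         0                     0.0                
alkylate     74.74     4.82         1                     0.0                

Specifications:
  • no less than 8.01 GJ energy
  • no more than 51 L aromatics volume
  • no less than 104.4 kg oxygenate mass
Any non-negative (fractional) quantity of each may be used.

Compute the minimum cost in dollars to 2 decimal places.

Let x1 = barrels of isomerate, x2 = barrels of ethanol, x3 = barrels of toluene, x4 = barrels of butane, x5 = barrels of alkylate.
min 64.77x1 + 67.24x2 + 121.28x3 + 52.3x4 + 74.74x5 with:
  4.77x1 + 3.22x2 + 5.34x3 + 4.37x4 + 4.82x5 ≥ 8.01   (energy)
  1x1 + 149x3 + 1x5 ≤ 51   (aromatics volume)
  120.5x2 ≥ 104.4   (oxygenate mass)
  x1, x2, x3, x4, x5 ≥ 0.
The optimal basis is {ethanol, butane}; isomerate, toluene, alkylate drop out. Binding constraints: energy and oxygenate mass.
Solving gives x2 = 0.86639, x4 = 1.1946.
Hence cost = 67.24·0.86639 + 52.3·1.1946 = $120.7336.

$120.73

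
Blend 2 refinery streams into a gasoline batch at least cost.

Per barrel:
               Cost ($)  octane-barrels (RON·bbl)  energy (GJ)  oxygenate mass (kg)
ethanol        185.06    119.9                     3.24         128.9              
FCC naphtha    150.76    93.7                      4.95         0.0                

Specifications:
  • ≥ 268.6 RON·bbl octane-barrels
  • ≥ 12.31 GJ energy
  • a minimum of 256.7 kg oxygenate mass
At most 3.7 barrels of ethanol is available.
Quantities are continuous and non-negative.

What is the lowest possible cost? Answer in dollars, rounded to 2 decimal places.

Treat it as an LP. Let x1 = barrels of ethanol, x2 = barrels of FCC naphtha.
Minimize 185.06x1 + 150.76x2 s.t.:
  119.9x1 + 93.7x2 ≥ 268.6   (octane-barrels)
  3.24x1 + 4.95x2 ≥ 12.31   (energy)
  128.9x1 ≥ 256.7   (oxygenate mass)
  x1 ≤ 3.7
  x1, x2 ≥ 0.
Both inputs are positive at the optimum. Binding constraints: energy and oxygenate mass.
Solving gives x1 = 1.99147, x2 = 1.18336.
Cost = 185.06·1.99147 + 150.76·1.18336 = 546.9448.

$546.94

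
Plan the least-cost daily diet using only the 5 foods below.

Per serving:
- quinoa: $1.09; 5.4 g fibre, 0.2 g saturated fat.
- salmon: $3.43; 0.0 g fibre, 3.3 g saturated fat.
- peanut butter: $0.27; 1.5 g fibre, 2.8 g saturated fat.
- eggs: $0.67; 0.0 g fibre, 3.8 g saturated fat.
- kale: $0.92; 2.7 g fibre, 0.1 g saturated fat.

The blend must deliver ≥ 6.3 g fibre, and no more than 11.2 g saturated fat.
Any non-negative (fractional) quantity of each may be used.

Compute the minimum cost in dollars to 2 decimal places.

This is a linear program. Let x1 = servings of quinoa, x2 = servings of salmon, x3 = servings of peanut butter, x4 = servings of eggs, x5 = servings of kale.
Minimize 1.09x1 + 3.43x2 + 0.27x3 + 0.67x4 + 0.92x5 s.t.:
  5.4x1 + 1.5x3 + 2.7x5 ≥ 6.3   (fibre)
  0.2x1 + 3.3x2 + 2.8x3 + 3.8x4 + 0.1x5 ≤ 11.2   (saturated fat)
  x1, x2, x3, x4, x5 ≥ 0.
The minimum-cost mix takes nothing from salmon, eggs, kale — only quinoa, peanut butter. There the fibre and saturated fat constraints are tight.
Solving gives x1 = 0.05668, x3 = 3.996.
Cost = 1.09·0.05668 + 0.27·3.996 = 1.1407.

$1.14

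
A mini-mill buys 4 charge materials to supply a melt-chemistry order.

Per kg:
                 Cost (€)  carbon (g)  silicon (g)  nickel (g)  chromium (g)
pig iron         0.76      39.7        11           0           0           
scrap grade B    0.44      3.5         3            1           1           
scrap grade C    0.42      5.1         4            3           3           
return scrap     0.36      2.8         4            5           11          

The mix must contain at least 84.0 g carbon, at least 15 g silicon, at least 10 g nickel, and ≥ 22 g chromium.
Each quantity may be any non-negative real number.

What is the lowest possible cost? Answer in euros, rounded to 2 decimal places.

€2.22

Treat it as an LP. Let x1 = kg of pig iron, x2 = kg of scrap grade B, x3 = kg of scrap grade C, x4 = kg of return scrap.
Minimise 0.76x1 + 0.44x2 + 0.42x3 + 0.36x4 subject to:
  39.7x1 + 3.5x2 + 5.1x3 + 2.8x4 ≥ 84   (carbon)
  11x1 + 3x2 + 4x3 + 4x4 ≥ 15   (silicon)
  1x2 + 3x3 + 5x4 ≥ 10   (nickel)
  1x2 + 3x3 + 11x4 ≥ 22   (chromium)
  x1, x2, x3, x4 ≥ 0.
The cheapest feasible vertex uses only pig iron, return scrap; scrap grade B, scrap grade C are not used. The carbon, nickel, chromium requirements are met with equality.
That vertex is x1 = 1.975, x4 = 2.
Objective = 0.76·1.975 + 0.36·2 = 2.2210.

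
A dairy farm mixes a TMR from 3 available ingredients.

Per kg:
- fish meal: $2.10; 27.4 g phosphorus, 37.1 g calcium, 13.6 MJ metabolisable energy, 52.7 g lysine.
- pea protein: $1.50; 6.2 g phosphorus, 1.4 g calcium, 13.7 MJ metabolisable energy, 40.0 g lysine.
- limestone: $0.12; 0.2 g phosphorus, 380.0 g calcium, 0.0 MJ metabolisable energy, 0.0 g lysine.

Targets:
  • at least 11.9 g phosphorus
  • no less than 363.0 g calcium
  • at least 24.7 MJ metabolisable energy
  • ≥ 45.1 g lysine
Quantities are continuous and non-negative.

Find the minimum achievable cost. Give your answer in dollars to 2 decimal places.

This is a linear program. Let x1 = kg of fish meal, x2 = kg of pea protein, x3 = kg of limestone.
min 2.1x1 + 1.5x2 + 0.12x3 s.t.:
  27.4x1 + 6.2x2 + 0.2x3 ≥ 11.9   (phosphorus)
  37.1x1 + 1.4x2 + 380x3 ≥ 363   (calcium)
  13.6x1 + 13.7x2 ≥ 24.7   (metabolisable energy)
  52.7x1 + 40x2 ≥ 45.1   (lysine)
  x1, x2, x3 ≥ 0.
All 3 inputs are positive at the optimum. Binding constraints: phosphorus, calcium, metabolisable energy.
So fish meal = 0.02507 kg, pea protein = 1.778 kg, limestone = 0.9463 kg.
Objective = 2.1·0.02507 + 1.5·1.778 + 0.12·0.9463 = 2.8332.

$2.83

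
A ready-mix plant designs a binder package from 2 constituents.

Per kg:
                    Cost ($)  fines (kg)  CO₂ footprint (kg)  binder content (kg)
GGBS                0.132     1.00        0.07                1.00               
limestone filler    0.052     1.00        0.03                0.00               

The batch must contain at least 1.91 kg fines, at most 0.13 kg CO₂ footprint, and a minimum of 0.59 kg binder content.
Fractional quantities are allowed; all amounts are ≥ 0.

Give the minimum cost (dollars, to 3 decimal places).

Let x1 = kg of GGBS, x2 = kg of limestone filler.
Minimize 0.132x1 + 0.052x2 s.t.:
  1x1 + 1x2 ≥ 1.91   (fines)
  0.07x1 + 0.03x2 ≤ 0.13   (CO₂ footprint)
  1x1 ≥ 0.59   (binder content)
  x1, x2 ≥ 0.
Both inputs are positive at the optimum. The fines and binder content requirements are met with equality.
Solving gives x1 = 0.59, x2 = 1.32.
Hence cost = 0.132·0.59 + 0.052·1.32 = $0.14652.

$0.147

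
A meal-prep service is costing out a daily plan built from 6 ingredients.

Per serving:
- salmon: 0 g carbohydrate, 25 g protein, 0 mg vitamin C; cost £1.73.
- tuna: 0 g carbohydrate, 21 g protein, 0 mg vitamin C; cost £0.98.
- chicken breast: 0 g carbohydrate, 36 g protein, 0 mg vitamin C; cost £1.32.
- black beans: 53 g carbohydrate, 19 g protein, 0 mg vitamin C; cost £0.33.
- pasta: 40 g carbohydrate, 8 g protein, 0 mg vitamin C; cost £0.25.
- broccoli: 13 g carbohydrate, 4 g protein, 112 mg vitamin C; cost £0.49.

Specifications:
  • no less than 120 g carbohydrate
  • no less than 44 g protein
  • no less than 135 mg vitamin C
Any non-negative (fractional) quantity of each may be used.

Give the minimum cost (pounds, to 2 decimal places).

£1.27

Let x1 = servings of salmon, x2 = servings of tuna, x3 = servings of chicken breast, x4 = servings of black beans, x5 = servings of pasta, x6 = servings of broccoli.
Minimize 1.73x1 + 0.98x2 + 1.32x3 + 0.33x4 + 0.25x5 + 0.49x6 subject to:
  53x4 + 40x5 + 13x6 ≥ 120   (carbohydrate)
  25x1 + 21x2 + 36x3 + 19x4 + 8x5 + 4x6 ≥ 44   (protein)
  112x6 ≥ 135   (vitamin C)
  x1, x2, x3, x4, x5, x6 ≥ 0.
At the optimum only black beans, broccoli are positive (salmon, tuna, chicken breast, pasta = 0). Binding constraints: protein and vitamin C.
Solving gives x4 = 2.062, x6 = 1.205.
Cost = 0.33·2.062 + 0.49·1.205 = 1.2709.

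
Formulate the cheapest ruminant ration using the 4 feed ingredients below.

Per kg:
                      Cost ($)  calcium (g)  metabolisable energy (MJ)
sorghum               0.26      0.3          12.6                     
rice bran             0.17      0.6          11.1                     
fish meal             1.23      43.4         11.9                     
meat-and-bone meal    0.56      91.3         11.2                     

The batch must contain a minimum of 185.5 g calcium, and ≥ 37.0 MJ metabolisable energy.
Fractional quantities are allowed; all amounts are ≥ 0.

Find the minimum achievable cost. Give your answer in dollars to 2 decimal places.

$1.35

Let x1 = kg of sorghum, x2 = kg of rice bran, x3 = kg of fish meal, x4 = kg of meat-and-bone meal.
Minimise 0.26x1 + 0.17x2 + 1.23x3 + 0.56x4 with:
  0.3x1 + 0.6x2 + 43.4x3 + 91.3x4 ≥ 185.5   (calcium)
  12.6x1 + 11.1x2 + 11.9x3 + 11.2x4 ≥ 37   (metabolisable energy)
  x1, x2, x3, x4 ≥ 0.
The cheapest feasible vertex uses only rice bran, meat-and-bone meal; sorghum, fish meal are not used. Binding constraints: calcium and metabolisable energy.
Optimal quantities: rice bran = 1.292 kg, meat-and-bone meal = 2.023 kg.
Total cost: 0.17·1.292 + 0.56·2.023 = 1.3525.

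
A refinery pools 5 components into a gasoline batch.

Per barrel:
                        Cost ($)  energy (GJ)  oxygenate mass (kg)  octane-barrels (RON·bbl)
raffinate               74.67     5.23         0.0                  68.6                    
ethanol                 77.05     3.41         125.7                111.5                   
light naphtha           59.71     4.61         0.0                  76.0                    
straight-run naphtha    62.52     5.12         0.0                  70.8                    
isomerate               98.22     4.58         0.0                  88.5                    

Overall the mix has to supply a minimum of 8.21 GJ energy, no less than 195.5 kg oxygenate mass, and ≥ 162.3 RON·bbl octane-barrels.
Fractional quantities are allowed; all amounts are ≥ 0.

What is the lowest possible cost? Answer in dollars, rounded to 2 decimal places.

$155.33

Let x1 = barrels of raffinate, x2 = barrels of ethanol, x3 = barrels of light naphtha, x4 = barrels of straight-run naphtha, x5 = barrels of isomerate.
min 74.67x1 + 77.05x2 + 59.71x3 + 62.52x4 + 98.22x5 s.t.:
  5.23x1 + 3.41x2 + 4.61x3 + 5.12x4 + 4.58x5 ≥ 8.21   (energy)
  125.7x2 ≥ 195.5   (oxygenate mass)
  68.6x1 + 111.5x2 + 76x3 + 70.8x4 + 88.5x5 ≥ 162.3   (octane-barrels)
  x1, x2, x3, x4, x5 ≥ 0.
The minimum-cost mix takes nothing from raffinate, light naphtha, isomerate — only ethanol, straight-run naphtha. The energy and oxygenate mass requirements are met with equality.
Solving gives x2 = 1.5553, x4 = 0.56767.
Objective = 77.05·1.5553 + 62.52·0.56767 = 155.3266.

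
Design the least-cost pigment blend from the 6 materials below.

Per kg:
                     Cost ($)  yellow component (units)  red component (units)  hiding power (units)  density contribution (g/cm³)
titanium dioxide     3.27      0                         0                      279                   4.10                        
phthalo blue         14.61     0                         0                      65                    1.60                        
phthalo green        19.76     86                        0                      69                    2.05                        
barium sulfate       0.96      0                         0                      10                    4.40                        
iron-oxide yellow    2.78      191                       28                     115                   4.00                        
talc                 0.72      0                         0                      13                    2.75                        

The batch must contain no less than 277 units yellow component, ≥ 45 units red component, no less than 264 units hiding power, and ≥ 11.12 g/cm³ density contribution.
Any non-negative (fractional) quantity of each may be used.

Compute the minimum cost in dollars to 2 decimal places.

$6.09

Set it up as a linear program. Let x1 = kg of titanium dioxide, x2 = kg of phthalo blue, x3 = kg of phthalo green, x4 = kg of barium sulfate, x5 = kg of iron-oxide yellow, x6 = kg of talc.
Minimize 3.27x1 + 14.61x2 + 19.76x3 + 0.96x4 + 2.78x5 + 0.72x6 subject to:
  86x3 + 191x5 ≥ 277   (yellow component)
  28x5 ≥ 45   (red component)
  279x1 + 65x2 + 69x3 + 10x4 + 115x5 + 13x6 ≥ 264   (hiding power)
  4.1x1 + 1.6x2 + 2.05x3 + 4.4x4 + 4x5 + 2.75x6 ≥ 11.12   (density contribution)
  x1, x2, x3, x4, x5, x6 ≥ 0.
The minimum-cost mix takes nothing from phthalo blue, phthalo green, talc — only titanium dioxide, barium sulfate, iron-oxide yellow. Binding constraints: red component, hiding power, density contribution.
Optimal quantities: titanium dioxide = 0.2541 kg, barium sulfate = 0.8295 kg, iron-oxide yellow = 1.607 kg.
Hence cost = 3.27·0.2541 + 0.96·0.8295 + 2.78·1.607 = $6.0947.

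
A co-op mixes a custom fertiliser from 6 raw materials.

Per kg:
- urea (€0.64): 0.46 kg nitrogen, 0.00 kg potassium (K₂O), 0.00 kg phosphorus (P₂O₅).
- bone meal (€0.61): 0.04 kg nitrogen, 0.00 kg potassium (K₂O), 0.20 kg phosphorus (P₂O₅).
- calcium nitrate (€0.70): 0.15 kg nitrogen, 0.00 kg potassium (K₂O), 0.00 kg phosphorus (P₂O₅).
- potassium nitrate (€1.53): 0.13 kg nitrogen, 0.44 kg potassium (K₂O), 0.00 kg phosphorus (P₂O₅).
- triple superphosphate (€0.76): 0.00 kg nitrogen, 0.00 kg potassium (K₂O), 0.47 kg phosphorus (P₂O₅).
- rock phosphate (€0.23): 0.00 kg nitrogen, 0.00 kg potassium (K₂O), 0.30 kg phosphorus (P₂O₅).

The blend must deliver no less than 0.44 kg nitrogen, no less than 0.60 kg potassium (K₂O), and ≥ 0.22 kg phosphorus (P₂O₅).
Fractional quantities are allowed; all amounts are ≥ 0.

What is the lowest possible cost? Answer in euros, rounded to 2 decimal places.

Set it up as a linear program. Let x1 = kg of urea, x2 = kg of bone meal, x3 = kg of calcium nitrate, x4 = kg of potassium nitrate, x5 = kg of triple superphosphate, x6 = kg of rock phosphate.
Minimise 0.64x1 + 0.61x2 + 0.7x3 + 1.53x4 + 0.76x5 + 0.23x6 s.t.:
  0.46x1 + 0.04x2 + 0.15x3 + 0.13x4 ≥ 0.44   (nitrogen)
  0.44x4 ≥ 0.6   (potassium (K₂O))
  0.2x2 + 0.47x5 + 0.3x6 ≥ 0.22   (phosphorus (P₂O₅))
  x1, x2, x3, x4, x5, x6 ≥ 0.
The minimum-cost mix takes nothing from bone meal, calcium nitrate, triple superphosphate — only urea, potassium nitrate, rock phosphate. The nitrogen, potassium (K₂O), phosphorus (P₂O₅) requirements are met with equality.
Solving gives x1 = 0.5711, x4 = 1.364, x6 = 0.7333.
Cost = 0.64·0.5711 + 1.53·1.364 + 0.23·0.7333 = 2.6211.

€2.62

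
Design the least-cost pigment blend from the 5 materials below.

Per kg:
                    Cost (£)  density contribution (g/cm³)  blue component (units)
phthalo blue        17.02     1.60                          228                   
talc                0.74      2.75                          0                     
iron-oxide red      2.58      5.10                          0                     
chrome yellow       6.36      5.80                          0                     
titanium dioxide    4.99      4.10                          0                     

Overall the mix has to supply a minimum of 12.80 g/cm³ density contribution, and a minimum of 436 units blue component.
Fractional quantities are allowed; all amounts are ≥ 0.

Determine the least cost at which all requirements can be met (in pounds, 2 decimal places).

Set it up as a linear program. Let x1 = kg of phthalo blue, x2 = kg of talc, x3 = kg of iron-oxide red, x4 = kg of chrome yellow, x5 = kg of titanium dioxide.
Minimise 17.02x1 + 0.74x2 + 2.58x3 + 6.36x4 + 4.99x5 with:
  1.6x1 + 2.75x2 + 5.1x3 + 5.8x4 + 4.1x5 ≥ 12.8   (density contribution)
  228x1 ≥ 436   (blue component)
  x1, x2, x3, x4, x5 ≥ 0.
The optimal basis is {phthalo blue, talc}; iron-oxide red, chrome yellow, titanium dioxide drop out. The density contribution and blue component requirements are met with equality.
Solving gives x1 = 1.9123, x2 = 3.5419.
Objective = 17.02·1.9123 + 0.74·3.5419 = 35.1684.

£35.17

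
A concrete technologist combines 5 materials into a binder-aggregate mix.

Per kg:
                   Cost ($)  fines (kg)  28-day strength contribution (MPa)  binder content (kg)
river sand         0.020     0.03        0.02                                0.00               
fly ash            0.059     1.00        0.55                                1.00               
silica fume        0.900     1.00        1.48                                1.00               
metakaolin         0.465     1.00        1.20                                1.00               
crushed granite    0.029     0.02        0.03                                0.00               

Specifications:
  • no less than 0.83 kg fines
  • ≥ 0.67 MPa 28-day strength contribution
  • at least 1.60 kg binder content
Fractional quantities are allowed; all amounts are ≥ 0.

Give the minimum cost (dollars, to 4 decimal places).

Let x1 = kg of river sand, x2 = kg of fly ash, x3 = kg of silica fume, x4 = kg of metakaolin, x5 = kg of crushed granite.
Minimize 0.02x1 + 0.059x2 + 0.9x3 + 0.465x4 + 0.029x5 with:
  0.03x1 + 1x2 + 1x3 + 1x4 + 0.02x5 ≥ 0.83   (fines)
  0.02x1 + 0.55x2 + 1.48x3 + 1.2x4 + 0.03x5 ≥ 0.67   (28-day strength contribution)
  1x2 + 1x3 + 1x4 ≥ 1.6   (binder content)
  x1, x2, x3, x4, x5 ≥ 0.
At the optimum only fly ash is positive (river sand, silica fume, metakaolin, crushed granite = 0). Binding constraint: binder content.
That vertex is x2 = 1.6.
Objective = 0.059·1.6 = 0.094400.

$0.0944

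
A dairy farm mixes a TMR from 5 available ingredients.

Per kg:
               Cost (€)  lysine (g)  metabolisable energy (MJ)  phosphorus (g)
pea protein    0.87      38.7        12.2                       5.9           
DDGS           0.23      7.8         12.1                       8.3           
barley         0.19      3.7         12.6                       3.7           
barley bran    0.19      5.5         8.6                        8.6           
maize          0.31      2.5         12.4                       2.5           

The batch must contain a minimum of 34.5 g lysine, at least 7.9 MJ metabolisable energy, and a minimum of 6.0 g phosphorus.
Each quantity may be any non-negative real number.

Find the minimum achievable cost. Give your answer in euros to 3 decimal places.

€0.781

This is a linear program. Let x1 = kg of pea protein, x2 = kg of DDGS, x3 = kg of barley, x4 = kg of barley bran, x5 = kg of maize.
Minimize 0.87x1 + 0.23x2 + 0.19x3 + 0.19x4 + 0.31x5 subject to:
  38.7x1 + 7.8x2 + 3.7x3 + 5.5x4 + 2.5x5 ≥ 34.5   (lysine)
  12.2x1 + 12.1x2 + 12.6x3 + 8.6x4 + 12.4x5 ≥ 7.9   (metabolisable energy)
  5.9x1 + 8.3x2 + 3.7x3 + 8.6x4 + 2.5x5 ≥ 6   (phosphorus)
  x1, x2, x3, x4, x5 ≥ 0.
At the optimum only pea protein, DDGS are positive (barley, barley bran, maize = 0). The lysine and phosphorus requirements are met with equality.
Solving gives x1 = 0.8705, x2 = 0.1041.
Total cost: 0.87·0.8705 + 0.23·0.1041 = 0.78128.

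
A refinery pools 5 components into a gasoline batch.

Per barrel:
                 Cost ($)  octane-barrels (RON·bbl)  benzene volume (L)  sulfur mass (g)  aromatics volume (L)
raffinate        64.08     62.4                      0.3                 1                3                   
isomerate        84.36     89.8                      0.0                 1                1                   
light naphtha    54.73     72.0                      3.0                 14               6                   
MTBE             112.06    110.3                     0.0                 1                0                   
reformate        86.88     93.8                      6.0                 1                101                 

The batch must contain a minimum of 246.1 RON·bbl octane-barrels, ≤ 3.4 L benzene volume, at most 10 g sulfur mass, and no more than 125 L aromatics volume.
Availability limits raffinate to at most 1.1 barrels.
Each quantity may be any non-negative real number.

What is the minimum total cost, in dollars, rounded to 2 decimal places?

$223.72

Let x1 = barrels of raffinate, x2 = barrels of isomerate, x3 = barrels of light naphtha, x4 = barrels of MTBE, x5 = barrels of reformate.
Minimise 64.08x1 + 84.36x2 + 54.73x3 + 112.06x4 + 86.88x5 s.t.:
  62.4x1 + 89.8x2 + 72x3 + 110.3x4 + 93.8x5 ≥ 246.1   (octane-barrels)
  0.3x1 + 3x3 + 6x5 ≤ 3.4   (benzene volume)
  1x1 + 1x2 + 14x3 + 1x4 + 1x5 ≤ 10   (sulfur mass)
  3x1 + 1x2 + 6x3 + 101x5 ≤ 125   (aromatics volume)
  x1 ≤ 1.1
  x1, x2, x3, x4, x5 ≥ 0.
The optimal basis is {isomerate, light naphtha, reformate}; raffinate, MTBE drop out. The octane-barrels, benzene volume, sulfur mass requirements are met with equality.
So isomerate = 1.9946 barrels, light naphtha = 0.55102 barrels, reformate = 0.29116 barrels.
Objective = 84.36·1.9946 + 54.73·0.55102 + 86.88·0.29116 = 223.7178.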